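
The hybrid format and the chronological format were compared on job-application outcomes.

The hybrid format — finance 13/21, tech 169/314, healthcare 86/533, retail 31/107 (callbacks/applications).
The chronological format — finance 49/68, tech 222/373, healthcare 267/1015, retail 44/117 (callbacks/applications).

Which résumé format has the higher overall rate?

Finance: the hybrid format 13/21 = 61.9%, the chronological format 49/68 = 72.1% → the chronological format
Tech: the hybrid format 169/314 = 53.8%, the chronological format 222/373 = 59.5% → the chronological format
Healthcare: the hybrid format 86/533 = 16.1%, the chronological format 267/1015 = 26.3% → the chronological format
Retail: the hybrid format 31/107 = 29.0%, the chronological format 44/117 = 37.6% → the chronological format
Overall: the hybrid format 299/975 = 30.7%, the chronological format 582/1573 = 37.0% → the chronological format

the chronological format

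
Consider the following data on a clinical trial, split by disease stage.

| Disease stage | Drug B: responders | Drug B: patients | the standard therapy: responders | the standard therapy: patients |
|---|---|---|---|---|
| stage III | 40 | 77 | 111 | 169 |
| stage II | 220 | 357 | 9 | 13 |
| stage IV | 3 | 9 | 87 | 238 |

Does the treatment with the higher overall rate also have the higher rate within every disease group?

Stage III: Drug B 40/77 = 51.9%, the standard therapy 111/169 = 65.7% → the standard therapy
Stage II: Drug B 220/357 = 61.6%, the standard therapy 9/13 = 69.2% → the standard therapy
Stage IV: Drug B 3/9 = 33.3%, the standard therapy 87/238 = 36.6% → the standard therapy
Overall: Drug B 263/443 = 59.4%, the standard therapy 207/420 = 49.3% → Drug B
The standard therapy wins each disease group but Drug B wins overall — the comparison reverses. The standard therapy's patients skew toward stage IV, which has a lower base rate.

No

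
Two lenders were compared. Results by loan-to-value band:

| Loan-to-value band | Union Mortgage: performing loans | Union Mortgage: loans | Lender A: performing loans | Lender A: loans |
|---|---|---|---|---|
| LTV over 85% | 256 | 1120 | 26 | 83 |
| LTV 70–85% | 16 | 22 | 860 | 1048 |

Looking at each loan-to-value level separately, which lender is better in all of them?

LTV over 85%: Union Mortgage 256/1120 = 22.9%, Lender A 26/83 = 31.3% → Lender A
LTV 70–85%: Union Mortgage 16/22 = 72.7%, Lender A 860/1048 = 82.1% → Lender A
Lender A has the higher rate in both groups.

Lender A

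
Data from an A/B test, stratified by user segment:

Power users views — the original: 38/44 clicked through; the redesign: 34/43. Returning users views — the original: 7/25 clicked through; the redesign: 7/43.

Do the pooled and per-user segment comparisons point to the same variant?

Power users: the original 38/44 = 86.4%, the redesign 34/43 = 79.1% → the original
Returning users: the original 7/25 = 28.0%, the redesign 7/43 = 16.3% → the original
Overall: the original 45/69 = 65.2%, the redesign 41/86 = 47.7% → the original
The original wins overall and in every user group — no reversal.

Yes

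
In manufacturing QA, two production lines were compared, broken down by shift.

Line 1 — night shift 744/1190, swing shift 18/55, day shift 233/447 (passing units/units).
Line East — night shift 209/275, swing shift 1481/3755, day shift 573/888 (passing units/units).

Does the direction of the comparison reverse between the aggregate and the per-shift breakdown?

Yes

Night shift: Line 1 744/1190 = 62.5%, Line East 209/275 = 76.0% → Line East
Swing shift: Line 1 18/55 = 32.7%, Line East 1481/3755 = 39.4% → Line East
Day shift: Line 1 233/447 = 52.1%, Line East 573/888 = 64.5% → Line East
Overall: Line 1 995/1692 = 58.8%, Line East 2263/4918 = 46.0% → Line 1
Line East wins each shift group but Line 1 wins overall — the comparison reverses. Line East's units skew toward swing shift, which has a lower base rate.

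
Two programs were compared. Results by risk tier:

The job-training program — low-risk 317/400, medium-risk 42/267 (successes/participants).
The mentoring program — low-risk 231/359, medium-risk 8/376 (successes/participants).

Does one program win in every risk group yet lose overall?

Low-risk: the job-training program 317/400 = 79.2%, the mentoring program 231/359 = 64.3% → the job-training program
Medium-risk: the job-training program 42/267 = 15.7%, the mentoring program 8/376 = 2.1% → the job-training program
Overall: the job-training program 359/667 = 53.8%, the mentoring program 239/735 = 32.5% → the job-training program
The job-training program wins overall and in every risk group — no reversal.

No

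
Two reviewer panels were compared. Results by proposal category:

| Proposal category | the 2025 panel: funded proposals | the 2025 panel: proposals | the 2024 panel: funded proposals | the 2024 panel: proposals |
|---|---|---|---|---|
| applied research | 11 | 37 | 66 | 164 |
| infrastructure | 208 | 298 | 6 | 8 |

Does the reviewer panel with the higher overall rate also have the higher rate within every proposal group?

No

Applied research: the 2025 panel 11/37 = 29.7%, the 2024 panel 66/164 = 40.2% → the 2024 panel
Infrastructure: the 2025 panel 208/298 = 69.8%, the 2024 panel 6/8 = 75.0% → the 2024 panel
Overall: the 2025 panel 219/335 = 65.4%, the 2024 panel 72/172 = 41.9% → the 2025 panel
The 2024 panel wins each proposal group but the 2025 panel wins overall — the comparison reverses. The 2024 panel's proposals skew toward applied research, which has a lower base rate.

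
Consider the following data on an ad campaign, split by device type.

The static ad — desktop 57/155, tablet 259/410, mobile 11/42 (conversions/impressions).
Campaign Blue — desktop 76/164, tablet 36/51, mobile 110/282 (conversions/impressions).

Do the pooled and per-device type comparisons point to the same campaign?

Desktop: the static ad 57/155 = 36.8%, Campaign Blue 76/164 = 46.3% → Campaign Blue
Tablet: the static ad 259/410 = 63.2%, Campaign Blue 36/51 = 70.6% → Campaign Blue
Mobile: the static ad 11/42 = 26.2%, Campaign Blue 110/282 = 39.0% → Campaign Blue
Overall: the static ad 327/607 = 53.9%, Campaign Blue 222/497 = 44.7% → the static ad
Campaign Blue wins each device group but the static ad wins overall — the comparison reverses. Campaign Blue's impressions skew toward mobile, which has a lower base rate.

No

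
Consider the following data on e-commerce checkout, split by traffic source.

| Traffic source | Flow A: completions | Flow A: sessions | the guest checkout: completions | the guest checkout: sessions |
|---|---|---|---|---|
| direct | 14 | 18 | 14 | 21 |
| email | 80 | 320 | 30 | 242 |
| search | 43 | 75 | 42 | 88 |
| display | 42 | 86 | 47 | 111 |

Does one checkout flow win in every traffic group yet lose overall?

Direct: Flow A 14/18 = 77.8%, the guest checkout 14/21 = 66.7% → Flow A
Email: Flow A 80/320 = 25.0%, the guest checkout 30/242 = 12.4% → Flow A
Search: Flow A 43/75 = 57.3%, the guest checkout 42/88 = 47.7% → Flow A
Display: Flow A 42/86 = 48.8%, the guest checkout 47/111 = 42.3% → Flow A
Overall: Flow A 179/499 = 35.9%, the guest checkout 133/462 = 28.8% → Flow A
Flow A wins overall and in every traffic group — no reversal.

No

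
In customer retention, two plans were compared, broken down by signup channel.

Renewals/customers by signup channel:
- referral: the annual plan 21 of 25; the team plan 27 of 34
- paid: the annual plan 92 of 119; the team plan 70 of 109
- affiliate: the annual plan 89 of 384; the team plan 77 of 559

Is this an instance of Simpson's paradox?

No

Referral: the annual plan 21/25 = 84.0%, the team plan 27/34 = 79.4% → the annual plan
Paid: the annual plan 92/119 = 77.3%, the team plan 70/109 = 64.2% → the annual plan
Affiliate: the annual plan 89/384 = 23.2%, the team plan 77/559 = 13.8% → the annual plan
Overall: the annual plan 202/528 = 38.3%, the team plan 174/702 = 24.8% → the annual plan
The annual plan wins overall and in every signup group — no reversal.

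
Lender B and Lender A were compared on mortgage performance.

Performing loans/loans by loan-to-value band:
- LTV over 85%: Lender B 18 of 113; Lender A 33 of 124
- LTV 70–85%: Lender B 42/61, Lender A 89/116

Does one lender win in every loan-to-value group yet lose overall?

No

LTV over 85%: Lender B 18/113 = 15.9%, Lender A 33/124 = 26.6% → Lender A
LTV 70–85%: Lender B 42/61 = 68.9%, Lender A 89/116 = 76.7% → Lender A
Overall: Lender B 60/174 = 34.5%, Lender A 122/240 = 50.8% → Lender A
Lender A wins overall and in every loan-to-value group — no reversal.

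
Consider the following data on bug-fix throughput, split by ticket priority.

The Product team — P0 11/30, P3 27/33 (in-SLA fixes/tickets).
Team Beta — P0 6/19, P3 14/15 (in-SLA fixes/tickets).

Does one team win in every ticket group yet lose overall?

P0: the Product team 11/30 = 36.7%, Team Beta 6/19 = 31.6% → the Product team
P3: the Product team 27/33 = 81.8%, Team Beta 14/15 = 93.3% → Team Beta
Overall: the Product team 38/63 = 60.3%, Team Beta 20/34 = 58.8% → the Product team
Neither sweeps: the Product team wins 1 of 2 groups, Team Beta wins 1. The Product team wins overall but not every group — no Simpson reversal.

No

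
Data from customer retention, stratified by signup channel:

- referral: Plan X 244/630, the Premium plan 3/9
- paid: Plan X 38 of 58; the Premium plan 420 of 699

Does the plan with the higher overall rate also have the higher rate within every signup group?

No

Referral: Plan X 244/630 = 38.7%, the Premium plan 3/9 = 33.3% → Plan X
Paid: Plan X 38/58 = 65.5%, the Premium plan 420/699 = 60.1% → Plan X
Overall: Plan X 282/688 = 41.0%, the Premium plan 423/708 = 59.7% → the Premium plan
Plan X wins each signup group but the Premium plan wins overall — the comparison reverses. Plan X's customers skew toward referral, which has a lower base rate.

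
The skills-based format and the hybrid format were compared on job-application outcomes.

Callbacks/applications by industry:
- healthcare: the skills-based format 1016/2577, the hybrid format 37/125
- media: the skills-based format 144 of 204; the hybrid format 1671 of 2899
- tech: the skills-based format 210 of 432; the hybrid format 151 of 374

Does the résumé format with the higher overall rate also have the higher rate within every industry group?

No

Healthcare: the skills-based format 1016/2577 = 39.4%, the hybrid format 37/125 = 29.6% → the skills-based format
Media: the skills-based format 144/204 = 70.6%, the hybrid format 1671/2899 = 57.6% → the skills-based format
Tech: the skills-based format 210/432 = 48.6%, the hybrid format 151/374 = 40.4% → the skills-based format
Overall: the skills-based format 1370/3213 = 42.6%, the hybrid format 1859/3398 = 54.7% → the hybrid format
The skills-based format wins each industry group but the hybrid format wins overall — the comparison reverses. The skills-based format's applications skew toward healthcare, which has a lower base rate.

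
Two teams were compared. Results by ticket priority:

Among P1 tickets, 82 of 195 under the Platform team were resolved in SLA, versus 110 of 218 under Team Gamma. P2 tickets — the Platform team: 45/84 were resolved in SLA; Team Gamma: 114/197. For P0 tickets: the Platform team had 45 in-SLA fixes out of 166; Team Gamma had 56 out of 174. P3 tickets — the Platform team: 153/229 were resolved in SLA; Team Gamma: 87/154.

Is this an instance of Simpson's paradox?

No

P1: the Platform team 82/195 = 42.1%, Team Gamma 110/218 = 50.5% → Team Gamma
P2: the Platform team 45/84 = 53.6%, Team Gamma 114/197 = 57.9% → Team Gamma
P0: the Platform team 45/166 = 27.1%, Team Gamma 56/174 = 32.2% → Team Gamma
P3: the Platform team 153/229 = 66.8%, Team Gamma 87/154 = 56.5% → the Platform team
Overall: the Platform team 325/674 = 48.2%, Team Gamma 367/743 = 49.4% → Team Gamma
Neither sweeps: the Platform team wins 1 of 4 groups, Team Gamma wins 3. Team Gamma wins overall but not every group — no Simpson reversal.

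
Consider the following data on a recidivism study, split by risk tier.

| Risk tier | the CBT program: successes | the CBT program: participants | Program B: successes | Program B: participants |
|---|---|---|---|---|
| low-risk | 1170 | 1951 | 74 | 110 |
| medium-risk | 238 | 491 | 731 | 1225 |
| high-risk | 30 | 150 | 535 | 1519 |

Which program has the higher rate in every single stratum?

Low-risk: the CBT program 1170/1951 = 60.0%, Program B 74/110 = 67.3% → Program B
Medium-risk: the CBT program 238/491 = 48.5%, Program B 731/1225 = 59.7% → Program B
High-risk: the CBT program 30/150 = 20.0%, Program B 535/1519 = 35.2% → Program B
Program B has the higher rate in all 3 groups.

Program B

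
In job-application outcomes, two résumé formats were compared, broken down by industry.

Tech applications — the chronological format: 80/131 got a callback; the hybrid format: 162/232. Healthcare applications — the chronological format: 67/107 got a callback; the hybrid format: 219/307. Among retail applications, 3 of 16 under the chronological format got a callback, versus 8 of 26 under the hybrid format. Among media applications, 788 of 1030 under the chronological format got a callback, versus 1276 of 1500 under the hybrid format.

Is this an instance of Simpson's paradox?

Tech: the chronological format 80/131 = 61.1%, the hybrid format 162/232 = 69.8% → the hybrid format
Healthcare: the chronological format 67/107 = 62.6%, the hybrid format 219/307 = 71.3% → the hybrid format
Retail: the chronological format 3/16 = 18.8%, the hybrid format 8/26 = 30.8% → the hybrid format
Media: the chronological format 788/1030 = 76.5%, the hybrid format 1276/1500 = 85.1% → the hybrid format
Overall: the chronological format 938/1284 = 73.1%, the hybrid format 1665/2065 = 80.6% → the hybrid format
The hybrid format wins overall and in every industry group — no reversal.

No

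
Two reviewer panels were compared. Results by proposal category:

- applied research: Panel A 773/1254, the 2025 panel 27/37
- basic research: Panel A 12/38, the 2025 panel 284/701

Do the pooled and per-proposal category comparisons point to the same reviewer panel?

No

Applied research: Panel A 773/1254 = 61.6%, the 2025 panel 27/37 = 73.0% → the 2025 panel
Basic research: Panel A 12/38 = 31.6%, the 2025 panel 284/701 = 40.5% → the 2025 panel
Overall: Panel A 785/1292 = 60.8%, the 2025 panel 311/738 = 42.1% → Panel A
The 2025 panel wins each proposal group but Panel A wins overall — the comparison reverses. The 2025 panel's proposals skew toward basic research, which has a lower base rate.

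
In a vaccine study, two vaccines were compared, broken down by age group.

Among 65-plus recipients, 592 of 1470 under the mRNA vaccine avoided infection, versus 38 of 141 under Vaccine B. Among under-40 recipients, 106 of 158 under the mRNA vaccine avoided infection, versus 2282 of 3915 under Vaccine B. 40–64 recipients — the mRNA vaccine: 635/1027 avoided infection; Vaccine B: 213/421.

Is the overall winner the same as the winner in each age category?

65-plus: the mRNA vaccine 592/1470 = 40.3%, Vaccine B 38/141 = 27.0% → the mRNA vaccine
Under-40: the mRNA vaccine 106/158 = 67.1%, Vaccine B 2282/3915 = 58.3% → the mRNA vaccine
40–64: the mRNA vaccine 635/1027 = 61.8%, Vaccine B 213/421 = 50.6% → the mRNA vaccine
Overall: the mRNA vaccine 1333/2655 = 50.2%, Vaccine B 2533/4477 = 56.6% → Vaccine B
The mRNA vaccine wins each age group but Vaccine B wins overall — the comparison reverses. The mRNA vaccine's recipients skew toward 65-plus, which has a lower base rate.

No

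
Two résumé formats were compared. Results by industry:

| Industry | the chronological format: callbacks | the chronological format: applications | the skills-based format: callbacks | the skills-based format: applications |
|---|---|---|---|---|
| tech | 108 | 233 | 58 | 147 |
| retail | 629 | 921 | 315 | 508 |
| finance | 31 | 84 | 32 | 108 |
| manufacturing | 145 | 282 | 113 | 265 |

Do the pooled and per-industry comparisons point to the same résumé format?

Yes

Tech: the chronological format 108/233 = 46.4%, the skills-based format 58/147 = 39.5% → the chronological format
Retail: the chronological format 629/921 = 68.3%, the skills-based format 315/508 = 62.0% → the chronological format
Finance: the chronological format 31/84 = 36.9%, the skills-based format 32/108 = 29.6% → the chronological format
Manufacturing: the chronological format 145/282 = 51.4%, the skills-based format 113/265 = 42.6% → the chronological format
Overall: the chronological format 913/1520 = 60.1%, the skills-based format 518/1028 = 50.4% → the chronological format
The chronological format wins overall and in every industry group — no reversal.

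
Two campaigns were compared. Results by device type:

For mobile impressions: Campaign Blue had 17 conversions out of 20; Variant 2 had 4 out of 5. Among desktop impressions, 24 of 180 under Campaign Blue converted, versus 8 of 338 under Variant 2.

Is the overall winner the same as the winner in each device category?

Yes

Mobile: Campaign Blue 17/20 = 85.0%, Variant 2 4/5 = 80.0% → Campaign Blue
Desktop: Campaign Blue 24/180 = 13.3%, Variant 2 8/338 = 2.4% → Campaign Blue
Overall: Campaign Blue 41/200 = 20.5%, Variant 2 12/343 = 3.5% → Campaign Blue
Campaign Blue wins overall and in every device group — no reversal.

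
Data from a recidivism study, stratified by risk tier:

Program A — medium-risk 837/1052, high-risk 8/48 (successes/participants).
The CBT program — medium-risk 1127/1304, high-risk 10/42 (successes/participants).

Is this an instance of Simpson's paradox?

No

Medium-risk: Program A 837/1052 = 79.6%, the CBT program 1127/1304 = 86.4% → the CBT program
High-risk: Program A 8/48 = 16.7%, the CBT program 10/42 = 23.8% → the CBT program
Overall: Program A 845/1100 = 76.8%, the CBT program 1137/1346 = 84.5% → the CBT program
The CBT program wins overall and in every risk group — no reversal.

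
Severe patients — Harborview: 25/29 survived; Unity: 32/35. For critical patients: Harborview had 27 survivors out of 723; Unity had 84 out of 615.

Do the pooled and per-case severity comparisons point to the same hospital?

Yes

Severe: Harborview 25/29 = 86.2%, Unity 32/35 = 91.4% → Unity
Critical: Harborview 27/723 = 3.7%, Unity 84/615 = 13.7% → Unity
Overall: Harborview 52/752 = 6.9%, Unity 116/650 = 17.8% → Unity
Unity wins overall and in every case group — no reversal.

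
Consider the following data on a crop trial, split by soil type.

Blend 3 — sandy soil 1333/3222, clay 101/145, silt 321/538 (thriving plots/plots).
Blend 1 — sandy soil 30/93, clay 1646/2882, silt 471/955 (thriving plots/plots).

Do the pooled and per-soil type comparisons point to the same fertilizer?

No

Sandy soil: Blend 3 1333/3222 = 41.4%, Blend 1 30/93 = 32.3% → Blend 3
Clay: Blend 3 101/145 = 69.7%, Blend 1 1646/2882 = 57.1% → Blend 3
Silt: Blend 3 321/538 = 59.7%, Blend 1 471/955 = 49.3% → Blend 3
Overall: Blend 3 1755/3905 = 44.9%, Blend 1 2147/3930 = 54.6% → Blend 1
Blend 3 wins each soil group but Blend 1 wins overall — the comparison reverses. Blend 3's plots skew toward sandy soil, which has a lower base rate.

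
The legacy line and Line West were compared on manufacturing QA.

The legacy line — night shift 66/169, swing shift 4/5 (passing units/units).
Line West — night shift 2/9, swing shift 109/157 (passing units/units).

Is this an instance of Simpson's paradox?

Yes

Night shift: the legacy line 66/169 = 39.1%, Line West 2/9 = 22.2% → the legacy line
Swing shift: the legacy line 4/5 = 80.0%, Line West 109/157 = 69.4% → the legacy line
Overall: the legacy line 70/174 = 40.2%, Line West 111/166 = 66.9% → Line West
The legacy line wins each shift group but Line West wins overall — the comparison reverses. The legacy line's units skew toward night shift, which has a lower base rate.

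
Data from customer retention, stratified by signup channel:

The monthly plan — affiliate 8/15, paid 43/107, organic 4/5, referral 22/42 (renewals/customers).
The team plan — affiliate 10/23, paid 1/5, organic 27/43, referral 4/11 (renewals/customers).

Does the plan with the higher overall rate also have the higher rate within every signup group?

Affiliate: the monthly plan 8/15 = 53.3%, the team plan 10/23 = 43.5% → the monthly plan
Paid: the monthly plan 43/107 = 40.2%, the team plan 1/5 = 20.0% → the monthly plan
Organic: the monthly plan 4/5 = 80.0%, the team plan 27/43 = 62.8% → the monthly plan
Referral: the monthly plan 22/42 = 52.4%, the team plan 4/11 = 36.4% → the monthly plan
Overall: the monthly plan 77/169 = 45.6%, the team plan 42/82 = 51.2% → the team plan
The monthly plan wins each signup group but the team plan wins overall — the comparison reverses. The monthly plan's customers skew toward paid, which has a lower base rate.

No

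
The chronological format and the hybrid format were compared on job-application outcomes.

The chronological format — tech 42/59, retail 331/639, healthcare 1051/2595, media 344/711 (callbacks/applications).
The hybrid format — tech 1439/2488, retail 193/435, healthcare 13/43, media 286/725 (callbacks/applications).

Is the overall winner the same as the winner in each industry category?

Tech: the chronological format 42/59 = 71.2%, the hybrid format 1439/2488 = 57.8% → the chronological format
Retail: the chronological format 331/639 = 51.8%, the hybrid format 193/435 = 44.4% → the chronological format
Healthcare: the chronological format 1051/2595 = 40.5%, the hybrid format 13/43 = 30.2% → the chronological format
Media: the chronological format 344/711 = 48.4%, the hybrid format 286/725 = 39.4% → the chronological format
Overall: the chronological format 1768/4004 = 44.2%, the hybrid format 1931/3691 = 52.3% → the hybrid format
The chronological format wins each industry group but the hybrid format wins overall — the comparison reverses. The chronological format's applications skew toward healthcare, which has a lower base rate.

No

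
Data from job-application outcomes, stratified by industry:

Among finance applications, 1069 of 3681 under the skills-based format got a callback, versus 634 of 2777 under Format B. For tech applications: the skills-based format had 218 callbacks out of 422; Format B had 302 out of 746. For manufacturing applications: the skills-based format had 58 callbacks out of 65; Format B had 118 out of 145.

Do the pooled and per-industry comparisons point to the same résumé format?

Yes

Finance: the skills-based format 1069/3681 = 29.0%, Format B 634/2777 = 22.8% → the skills-based format
Tech: the skills-based format 218/422 = 51.7%, Format B 302/746 = 40.5% → the skills-based format
Manufacturing: the skills-based format 58/65 = 89.2%, Format B 118/145 = 81.4% → the skills-based format
Overall: the skills-based format 1345/4168 = 32.3%, Format B 1054/3668 = 28.7% → the skills-based format
The skills-based format wins overall and in every industry group — no reversal.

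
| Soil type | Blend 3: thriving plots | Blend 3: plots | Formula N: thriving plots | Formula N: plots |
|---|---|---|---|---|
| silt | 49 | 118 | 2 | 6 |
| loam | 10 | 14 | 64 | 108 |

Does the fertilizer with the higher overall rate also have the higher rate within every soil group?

Silt: Blend 3 49/118 = 41.5%, Formula N 2/6 = 33.3% → Blend 3
Loam: Blend 3 10/14 = 71.4%, Formula N 64/108 = 59.3% → Blend 3
Overall: Blend 3 59/132 = 44.7%, Formula N 66/114 = 57.9% → Formula N
Blend 3 wins each soil group but Formula N wins overall — the comparison reverses. Blend 3's plots skew toward silt, which has a lower base rate.

No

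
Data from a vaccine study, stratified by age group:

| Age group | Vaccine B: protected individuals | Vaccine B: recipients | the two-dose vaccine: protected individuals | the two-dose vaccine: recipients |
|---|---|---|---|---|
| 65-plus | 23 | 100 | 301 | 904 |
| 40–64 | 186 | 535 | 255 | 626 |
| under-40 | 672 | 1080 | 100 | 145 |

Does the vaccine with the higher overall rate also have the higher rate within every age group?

65-plus: Vaccine B 23/100 = 23.0%, the two-dose vaccine 301/904 = 33.3% → the two-dose vaccine
40–64: Vaccine B 186/535 = 34.8%, the two-dose vaccine 255/626 = 40.7% → the two-dose vaccine
Under-40: Vaccine B 672/1080 = 62.2%, the two-dose vaccine 100/145 = 69.0% → the two-dose vaccine
Overall: Vaccine B 881/1715 = 51.4%, the two-dose vaccine 656/1675 = 39.2% → Vaccine B
The two-dose vaccine wins each age group but Vaccine B wins overall — the comparison reverses. The two-dose vaccine's recipients skew toward 65-plus, which has a lower base rate.

No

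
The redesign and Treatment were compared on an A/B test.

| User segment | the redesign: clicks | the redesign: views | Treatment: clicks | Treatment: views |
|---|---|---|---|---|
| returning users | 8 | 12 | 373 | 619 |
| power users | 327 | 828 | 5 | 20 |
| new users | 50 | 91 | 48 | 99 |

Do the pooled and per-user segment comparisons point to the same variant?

No

Returning users: the redesign 8/12 = 66.7%, Treatment 373/619 = 60.3% → the redesign
Power users: the redesign 327/828 = 39.5%, Treatment 5/20 = 25.0% → the redesign
New users: the redesign 50/91 = 54.9%, Treatment 48/99 = 48.5% → the redesign
Overall: the redesign 385/931 = 41.4%, Treatment 426/738 = 57.7% → Treatment
The redesign wins each user group but Treatment wins overall — the comparison reverses. The redesign's views skew toward power users, which has a lower base rate.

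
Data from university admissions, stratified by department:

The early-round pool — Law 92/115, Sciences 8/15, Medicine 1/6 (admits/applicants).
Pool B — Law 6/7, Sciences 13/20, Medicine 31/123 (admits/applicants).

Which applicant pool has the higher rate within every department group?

Law: the early-round pool 92/115 = 80.0%, Pool B 6/7 = 85.7% → Pool B
Sciences: the early-round pool 8/15 = 53.3%, Pool B 13/20 = 65.0% → Pool B
Medicine: the early-round pool 1/6 = 16.7%, Pool B 31/123 = 25.2% → Pool B
Pool B has the higher rate in all 3 groups.

Pool B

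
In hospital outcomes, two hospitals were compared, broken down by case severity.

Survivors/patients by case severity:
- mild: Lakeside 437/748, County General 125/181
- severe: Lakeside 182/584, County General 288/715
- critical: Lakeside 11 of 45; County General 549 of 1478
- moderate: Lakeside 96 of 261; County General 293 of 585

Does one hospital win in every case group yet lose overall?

Yes

Mild: Lakeside 437/748 = 58.4%, County General 125/181 = 69.1% → County General
Severe: Lakeside 182/584 = 31.2%, County General 288/715 = 40.3% → County General
Critical: Lakeside 11/45 = 24.4%, County General 549/1478 = 37.1% → County General
Moderate: Lakeside 96/261 = 36.8%, County General 293/585 = 50.1% → County General
Overall: Lakeside 726/1638 = 44.3%, County General 1255/2959 = 42.4% → Lakeside
County General wins each case group but Lakeside wins overall — the comparison reverses. County General's patients skew toward critical, which has a lower base rate.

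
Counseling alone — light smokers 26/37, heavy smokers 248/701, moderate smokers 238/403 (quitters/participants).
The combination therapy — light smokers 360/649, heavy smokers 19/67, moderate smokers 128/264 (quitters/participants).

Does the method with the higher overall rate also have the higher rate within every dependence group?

Light smokers: counseling alone 26/37 = 70.3%, the combination therapy 360/649 = 55.5% → counseling alone
Heavy smokers: counseling alone 248/701 = 35.4%, the combination therapy 19/67 = 28.4% → counseling alone
Moderate smokers: counseling alone 238/403 = 59.1%, the combination therapy 128/264 = 48.5% → counseling alone
Overall: counseling alone 512/1141 = 44.9%, the combination therapy 507/980 = 51.7% → the combination therapy
Counseling alone wins each dependence group but the combination therapy wins overall — the comparison reverses. Counseling alone's participants skew toward heavy smokers, which has a lower base rate.

No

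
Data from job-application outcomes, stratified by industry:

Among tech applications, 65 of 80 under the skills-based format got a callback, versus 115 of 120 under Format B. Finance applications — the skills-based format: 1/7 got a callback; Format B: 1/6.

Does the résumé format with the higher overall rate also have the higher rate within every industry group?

Yes

Tech: the skills-based format 65/80 = 81.2%, Format B 115/120 = 95.8% → Format B
Finance: the skills-based format 1/7 = 14.3%, Format B 1/6 = 16.7% → Format B
Overall: the skills-based format 66/87 = 75.9%, Format B 116/126 = 92.1% → Format B
Format B wins overall and in every industry group — no reversal.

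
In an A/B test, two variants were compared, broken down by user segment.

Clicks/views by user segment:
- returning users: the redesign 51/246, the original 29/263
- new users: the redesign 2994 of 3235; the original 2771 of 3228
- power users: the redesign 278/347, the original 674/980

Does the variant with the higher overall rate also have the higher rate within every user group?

Yes

Returning users: the redesign 51/246 = 20.7%, the original 29/263 = 11.0% → the redesign
New users: the redesign 2994/3235 = 92.6%, the original 2771/3228 = 85.8% → the redesign
Power users: the redesign 278/347 = 80.1%, the original 674/980 = 68.8% → the redesign
Overall: the redesign 3323/3828 = 86.8%, the original 3474/4471 = 77.7% → the redesign
The redesign wins overall and in every user group — no reversal.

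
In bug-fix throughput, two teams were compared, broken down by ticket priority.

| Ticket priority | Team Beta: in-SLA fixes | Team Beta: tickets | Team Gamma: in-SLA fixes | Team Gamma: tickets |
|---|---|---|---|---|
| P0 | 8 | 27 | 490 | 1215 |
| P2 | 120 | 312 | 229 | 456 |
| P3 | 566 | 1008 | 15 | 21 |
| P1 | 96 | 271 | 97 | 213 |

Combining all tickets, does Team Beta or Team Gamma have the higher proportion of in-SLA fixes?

Team Beta

P0: Team Beta 8/27 = 29.6%, Team Gamma 490/1215 = 40.3% → Team Gamma
P2: Team Beta 120/312 = 38.5%, Team Gamma 229/456 = 50.2% → Team Gamma
P3: Team Beta 566/1008 = 56.2%, Team Gamma 15/21 = 71.4% → Team Gamma
P1: Team Beta 96/271 = 35.4%, Team Gamma 97/213 = 45.5% → Team Gamma
Overall: Team Beta 790/1618 = 48.8%, Team Gamma 831/1905 = 43.6% → Team Beta
(Team Gamma wins every ticket group but Team Beta wins overall — Team Gamma's tickets skew toward the low-rate P0 group.)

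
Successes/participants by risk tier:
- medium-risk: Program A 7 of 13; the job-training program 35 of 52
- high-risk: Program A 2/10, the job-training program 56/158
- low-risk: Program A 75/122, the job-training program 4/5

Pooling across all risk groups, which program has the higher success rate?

Program A

Medium-risk: Program A 7/13 = 53.8%, the job-training program 35/52 = 67.3% → the job-training program
High-risk: Program A 2/10 = 20.0%, the job-training program 56/158 = 35.4% → the job-training program
Low-risk: Program A 75/122 = 61.5%, the job-training program 4/5 = 80.0% → the job-training program
Overall: Program A 84/145 = 57.9%, the job-training program 95/215 = 44.2% → Program A
(The job-training program wins every risk group but Program A wins overall — the job-training program's participants skew toward the low-rate high-risk group.)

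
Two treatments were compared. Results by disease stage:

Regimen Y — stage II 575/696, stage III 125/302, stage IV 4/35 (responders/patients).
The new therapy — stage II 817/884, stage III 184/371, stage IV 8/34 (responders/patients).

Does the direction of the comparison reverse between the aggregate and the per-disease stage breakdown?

No

Stage II: Regimen Y 575/696 = 82.6%, the new therapy 817/884 = 92.4% → the new therapy
Stage III: Regimen Y 125/302 = 41.4%, the new therapy 184/371 = 49.6% → the new therapy
Stage IV: Regimen Y 4/35 = 11.4%, the new therapy 8/34 = 23.5% → the new therapy
Overall: Regimen Y 704/1033 = 68.2%, the new therapy 1009/1289 = 78.3% → the new therapy
The new therapy wins overall and in every disease group — no reversal.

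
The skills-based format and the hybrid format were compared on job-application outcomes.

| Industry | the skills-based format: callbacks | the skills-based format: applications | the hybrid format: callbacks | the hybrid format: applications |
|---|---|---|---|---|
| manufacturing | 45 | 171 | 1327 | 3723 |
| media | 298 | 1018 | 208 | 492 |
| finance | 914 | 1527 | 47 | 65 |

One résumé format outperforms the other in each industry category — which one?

the hybrid format

Manufacturing: the skills-based format 45/171 = 26.3%, the hybrid format 1327/3723 = 35.6% → the hybrid format
Media: the skills-based format 298/1018 = 29.3%, the hybrid format 208/492 = 42.3% → the hybrid format
Finance: the skills-based format 914/1527 = 59.9%, the hybrid format 47/65 = 72.3% → the hybrid format
The hybrid format has the higher rate in all 3 groups.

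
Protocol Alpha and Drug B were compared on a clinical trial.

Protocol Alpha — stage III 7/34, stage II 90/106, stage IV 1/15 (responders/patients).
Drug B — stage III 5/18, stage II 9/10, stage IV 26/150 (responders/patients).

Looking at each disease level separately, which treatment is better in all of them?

Stage III: Protocol Alpha 7/34 = 20.6%, Drug B 5/18 = 27.8% → Drug B
Stage II: Protocol Alpha 90/106 = 84.9%, Drug B 9/10 = 90.0% → Drug B
Stage IV: Protocol Alpha 1/15 = 6.7%, Drug B 26/150 = 17.3% → Drug B
Drug B has the higher rate in all 3 groups.

Drug B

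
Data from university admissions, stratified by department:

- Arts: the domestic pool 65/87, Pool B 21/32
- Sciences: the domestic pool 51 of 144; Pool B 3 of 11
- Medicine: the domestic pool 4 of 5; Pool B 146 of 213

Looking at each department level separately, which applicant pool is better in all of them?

the domestic pool

Arts: the domestic pool 65/87 = 74.7%, Pool B 21/32 = 65.6% → the domestic pool
Sciences: the domestic pool 51/144 = 35.4%, Pool B 3/11 = 27.3% → the domestic pool
Medicine: the domestic pool 4/5 = 80.0%, Pool B 146/213 = 68.5% → the domestic pool
The domestic pool has the higher rate in all 3 groups.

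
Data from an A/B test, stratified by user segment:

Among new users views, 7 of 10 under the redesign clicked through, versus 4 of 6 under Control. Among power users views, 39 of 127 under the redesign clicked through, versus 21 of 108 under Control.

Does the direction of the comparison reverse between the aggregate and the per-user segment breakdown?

No

New users: the redesign 7/10 = 70.0%, Control 4/6 = 66.7% → the redesign
Power users: the redesign 39/127 = 30.7%, Control 21/108 = 19.4% → the redesign
Overall: the redesign 46/137 = 33.6%, Control 25/114 = 21.9% → the redesign
The redesign wins overall and in every user group — no reversal.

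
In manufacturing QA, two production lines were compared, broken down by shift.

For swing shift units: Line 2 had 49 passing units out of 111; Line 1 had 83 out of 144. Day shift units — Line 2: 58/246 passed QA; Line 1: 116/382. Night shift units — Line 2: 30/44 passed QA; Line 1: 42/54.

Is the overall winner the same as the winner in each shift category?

Swing shift: Line 2 49/111 = 44.1%, Line 1 83/144 = 57.6% → Line 1
Day shift: Line 2 58/246 = 23.6%, Line 1 116/382 = 30.4% → Line 1
Night shift: Line 2 30/44 = 68.2%, Line 1 42/54 = 77.8% → Line 1
Overall: Line 2 137/401 = 34.2%, Line 1 241/580 = 41.6% → Line 1
Line 1 wins overall and in every shift group — no reversal.

Yes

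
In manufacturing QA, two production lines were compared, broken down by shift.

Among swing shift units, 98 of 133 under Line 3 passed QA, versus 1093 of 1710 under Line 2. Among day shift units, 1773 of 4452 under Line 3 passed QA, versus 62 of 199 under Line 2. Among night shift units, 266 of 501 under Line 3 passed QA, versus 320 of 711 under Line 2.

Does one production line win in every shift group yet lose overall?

Swing shift: Line 3 98/133 = 73.7%, Line 2 1093/1710 = 63.9% → Line 3
Day shift: Line 3 1773/4452 = 39.8%, Line 2 62/199 = 31.2% → Line 3
Night shift: Line 3 266/501 = 53.1%, Line 2 320/711 = 45.0% → Line 3
Overall: Line 3 2137/5086 = 42.0%, Line 2 1475/2620 = 56.3% → Line 2
Line 3 wins each shift group but Line 2 wins overall — the comparison reverses. Line 3's units skew toward day shift, which has a lower base rate.

Yes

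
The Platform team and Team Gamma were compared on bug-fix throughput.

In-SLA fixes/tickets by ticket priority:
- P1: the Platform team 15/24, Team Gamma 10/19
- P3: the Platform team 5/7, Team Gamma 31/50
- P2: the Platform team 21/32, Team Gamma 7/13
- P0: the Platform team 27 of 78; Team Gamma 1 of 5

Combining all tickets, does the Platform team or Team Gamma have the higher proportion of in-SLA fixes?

Team Gamma

P1: the Platform team 15/24 = 62.5%, Team Gamma 10/19 = 52.6% → the Platform team
P3: the Platform team 5/7 = 71.4%, Team Gamma 31/50 = 62.0% → the Platform team
P2: the Platform team 21/32 = 65.6%, Team Gamma 7/13 = 53.8% → the Platform team
P0: the Platform team 27/78 = 34.6%, Team Gamma 1/5 = 20.0% → the Platform team
Overall: the Platform team 68/141 = 48.2%, Team Gamma 49/87 = 56.3% → Team Gamma
(The Platform team wins every ticket group but Team Gamma wins overall — the Platform team's tickets skew toward the low-rate P0 group.)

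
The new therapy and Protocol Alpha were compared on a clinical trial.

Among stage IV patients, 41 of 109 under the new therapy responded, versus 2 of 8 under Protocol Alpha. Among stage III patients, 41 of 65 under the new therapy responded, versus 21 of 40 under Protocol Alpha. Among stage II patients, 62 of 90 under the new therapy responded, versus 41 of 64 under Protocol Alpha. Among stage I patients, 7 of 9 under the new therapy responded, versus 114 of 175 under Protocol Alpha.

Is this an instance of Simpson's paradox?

Stage IV: the new therapy 41/109 = 37.6%, Protocol Alpha 2/8 = 25.0% → the new therapy
Stage III: the new therapy 41/65 = 63.1%, Protocol Alpha 21/40 = 52.5% → the new therapy
Stage II: the new therapy 62/90 = 68.9%, Protocol Alpha 41/64 = 64.1% → the new therapy
Stage I: the new therapy 7/9 = 77.8%, Protocol Alpha 114/175 = 65.1% → the new therapy
Overall: the new therapy 151/273 = 55.3%, Protocol Alpha 178/287 = 62.0% → Protocol Alpha
The new therapy wins each disease group but Protocol Alpha wins overall — the comparison reverses. The new therapy's patients skew toward stage IV, which has a lower base rate.

Yes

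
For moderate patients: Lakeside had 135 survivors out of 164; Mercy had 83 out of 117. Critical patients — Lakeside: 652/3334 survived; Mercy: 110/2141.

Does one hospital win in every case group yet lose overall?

Moderate: Lakeside 135/164 = 82.3%, Mercy 83/117 = 70.9% → Lakeside
Critical: Lakeside 652/3334 = 19.6%, Mercy 110/2141 = 5.1% → Lakeside
Overall: Lakeside 787/3498 = 22.5%, Mercy 193/2258 = 8.5% → Lakeside
Lakeside wins overall and in every case group — no reversal.

No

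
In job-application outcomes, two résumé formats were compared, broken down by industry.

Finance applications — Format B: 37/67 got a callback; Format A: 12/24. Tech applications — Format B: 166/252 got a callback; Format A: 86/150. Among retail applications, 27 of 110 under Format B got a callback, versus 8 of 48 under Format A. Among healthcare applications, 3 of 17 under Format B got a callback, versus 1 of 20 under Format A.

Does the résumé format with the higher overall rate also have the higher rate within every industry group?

Finance: Format B 37/67 = 55.2%, Format A 12/24 = 50.0% → Format B
Tech: Format B 166/252 = 65.9%, Format A 86/150 = 57.3% → Format B
Retail: Format B 27/110 = 24.5%, Format A 8/48 = 16.7% → Format B
Healthcare: Format B 3/17 = 17.6%, Format A 1/20 = 5.0% → Format B
Overall: Format B 233/446 = 52.2%, Format A 107/242 = 44.2% → Format B
Format B wins overall and in every industry group — no reversal.

Yes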